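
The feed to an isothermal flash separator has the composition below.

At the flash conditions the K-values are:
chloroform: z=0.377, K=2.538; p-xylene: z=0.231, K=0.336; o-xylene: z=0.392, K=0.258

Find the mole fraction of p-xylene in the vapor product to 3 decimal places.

Let β = V/F and solve Σ zᵢ(Kᵢ−1)/(1+β(Kᵢ−1)) = 0.
g(0) = ΣzᵢKᵢ − 1 = 0.136 and g(1) = 1 − Σzᵢ/Kᵢ = -1.355, so a root lies in (0, 1).
Iterate (Newton) starting at β = 0.62:
  β = 0.620: g = -0.5026, g' = -1.268 → β = 0.224
  β = 0.224: g = -0.0975, g' = -0.944 → β = 0.120
  β = 0.120: g = 0.0031, g' = -1.015 → β = 0.123
Converged at β = 0.123.
Compositions from xᵢ = zᵢ/(1+β(Kᵢ−1)), yᵢ = Kᵢxᵢ:
  chloroform: x = 0.317, y = 0.804
  p-xylene: x = 0.252, y = 0.085
  o-xylene: x = 0.432, y = 0.111

y_p-xylene = 0.085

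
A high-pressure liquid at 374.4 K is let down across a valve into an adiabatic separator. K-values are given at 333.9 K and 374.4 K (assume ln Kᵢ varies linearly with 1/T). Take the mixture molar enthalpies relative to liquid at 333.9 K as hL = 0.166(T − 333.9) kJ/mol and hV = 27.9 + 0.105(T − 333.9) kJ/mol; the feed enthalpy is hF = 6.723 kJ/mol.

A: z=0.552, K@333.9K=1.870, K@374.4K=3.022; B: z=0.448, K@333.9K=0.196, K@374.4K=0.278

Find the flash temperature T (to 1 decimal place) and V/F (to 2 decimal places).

T = 337.3 K, V/F = 0.22

Adiabatic flash: solve Rachford–Rice at each trial T, then check hF = ψ·hV(T) + (1−ψ)·hL(T).
  T = 333.9 K: K = (1.870, 0.196), RR gives ψ = 0.172, H_out = 4.788 kJ/mol
  T = 374.4 K: K = (3.022, 0.278), RR gives ψ = 0.543, H_out = 20.531 kJ/mol
  T = 354.1 K: K = (2.409, 0.236), RR gives ψ = 0.404, H_out = 14.131 kJ/mol
  T = 344.0 K: K = (2.130, 0.216), RR gives ψ = 0.307, H_out = 10.059 kJ/mol
  T = 338.9 K: K = (1.997, 0.206), RR gives ψ = 0.245, H_out = 7.598 kJ/mol
  T = 336.4 K: K = (1.933, 0.201), RR gives ψ = 0.210, H_out = 6.251 kJ/mol
  T = 337.6 K: K = (1.963, 0.203), RR gives ψ = 0.228, H_out = 6.911 kJ/mol
Linear interpolation between T = 336.4 (H_out = 6.251) and T = 337.6 (H_out = 6.911) on hF = 6.723 gives T ≈ 337.3 K, at which ψ = 0.22.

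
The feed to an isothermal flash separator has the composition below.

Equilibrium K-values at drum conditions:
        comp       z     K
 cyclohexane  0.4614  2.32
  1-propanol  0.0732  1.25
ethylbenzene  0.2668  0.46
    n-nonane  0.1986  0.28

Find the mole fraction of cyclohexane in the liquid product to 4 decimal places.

Newton iteration, ψ⁰ = 0.53:
  ψ = 0.5300: g = -0.05856, g' = -0.7038 → ψ = 0.4468
  ψ = 0.4468: g = -0.00113, g' = -0.6807 → ψ = 0.4451
Converged at ψ = 0.4451.
Compositions from xᵢ = zᵢ/(1+ψ(Kᵢ−1)), yᵢ = Kᵢxᵢ:
  cyclohexane: x = 0.2906, y = 0.6743
  1-propanol: x = 0.0659, y = 0.0823
  ethylbenzene: x = 0.3512, y = 0.1616
  n-nonane: x = 0.2923, y = 0.0818

x_cyclohexane = 0.2906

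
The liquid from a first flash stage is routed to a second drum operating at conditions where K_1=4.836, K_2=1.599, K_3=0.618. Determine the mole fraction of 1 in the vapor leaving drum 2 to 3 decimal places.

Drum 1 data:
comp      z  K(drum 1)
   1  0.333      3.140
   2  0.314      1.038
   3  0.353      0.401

Drum 1:
Newton iteration, ψ₁⁰ = 0.5:
  ψ₁ = 0.500: g = 0.0541, g' = -0.614 → ψ₁ = 0.588
  ψ₁ = 0.588: g = 0.0008, g' = -0.601 → ψ₁ = 0.589
Converged at ψ₁ = 0.589.
Drum-1 compositions:
  1: x = 0.147, y = 0.462
  2: x = 0.307, y = 0.319
  3: x = 0.546, y = 0.219
Drum-2 feed = drum-1 liquid: z₂ = (0.1473, 0.3071, 0.5456).
Drum 2:
Rachford–Rice: g(ψ₂) = Σ zᵢ(Kᵢ−1)/(1+ψ₂(Kᵢ−1)) = 0.
g(0) = ΣzᵢKᵢ − 1 = 0.540 and g(1) = 1 − Σzᵢ/Kᵢ = -0.105, so a root lies in (0, 1).
Iterate (Newton) starting at ψ₂ = 0.67:
  ψ₂ = 0.670: g = 0.0094, g' = -0.370 → ψ₂ = 0.695
  ψ₂ = 0.695: g = 0.0001, g' = -0.364 → ψ₂ = 0.696
Converged at ψ₂ = 0.696.
  1: x = 0.040, y = 0.194
  2: x = 0.217, y = 0.347
  3: x = 0.743, y = 0.459

y_1 (drum 2) = 0.194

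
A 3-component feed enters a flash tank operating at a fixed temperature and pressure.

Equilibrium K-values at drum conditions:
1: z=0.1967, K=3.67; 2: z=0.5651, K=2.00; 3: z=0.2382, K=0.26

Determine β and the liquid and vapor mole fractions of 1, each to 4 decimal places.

β = 0.8427, x_1 = 0.0605, y_1 = 0.2221

Material balance + equilibrium reduce to Σ zᵢ(Kᵢ−1)/(1+β(Kᵢ−1)) = 0.
g(0) = ΣzᵢKᵢ − 1 = 0.9140 and g(1) = 1 − Σzᵢ/Kᵢ = -0.2523, so a root lies in (0, 1).
Newton–Raphson from β = 0.5:
  β = 0.5000: g = 0.32186, g' = -0.8370 → β = 0.8845
  β = 0.8845: g = -0.05420, g' = -1.3763 → β = 0.8452
  β = 0.8452: g = -0.00306, g' = -1.2279 → β = 0.8427
Converged at β = 0.8427.
Compositions from xᵢ = zᵢ/(1+β(Kᵢ−1)), yᵢ = Kᵢxᵢ:
  1: x = 0.0605, y = 0.2221
  2: x = 0.3067, y = 0.6133
  3: x = 0.6328, y = 0.1645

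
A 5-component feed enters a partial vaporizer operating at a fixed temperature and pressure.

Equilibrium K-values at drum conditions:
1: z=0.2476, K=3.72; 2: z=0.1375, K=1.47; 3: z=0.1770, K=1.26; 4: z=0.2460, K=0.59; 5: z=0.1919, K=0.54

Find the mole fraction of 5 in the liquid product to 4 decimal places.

x_5 = 0.3078

Iterate (Newton) starting at β = 0.5:
  β = 0.5000: g = 0.13691, g' = -0.4921 → β = 0.7782
  β = 0.7782: g = 0.01606, g' = -0.4008 → β = 0.8183
  β = 0.8183: g = 0.00006, g' = -0.3981 → β = 0.8184
Converged at β = 0.8184.
Compositions from xᵢ = zᵢ/(1+β(Kᵢ−1)), yᵢ = Kᵢxᵢ:
  1: x = 0.0767, y = 0.2855
  2: x = 0.0993, y = 0.1460
  3: x = 0.1459, y = 0.1839
  4: x = 0.3702, y = 0.2184
  5: x = 0.3078, y = 0.1662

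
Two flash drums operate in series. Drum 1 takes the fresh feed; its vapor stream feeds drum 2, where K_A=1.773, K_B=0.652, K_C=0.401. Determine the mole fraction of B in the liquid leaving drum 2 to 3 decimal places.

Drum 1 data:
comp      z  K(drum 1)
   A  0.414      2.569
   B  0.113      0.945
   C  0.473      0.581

x_B (drum 2) = 0.121

Drum 1:
Newton iteration, ψ₁⁰ = 0.5:
  ψ₁ = 0.500: g = 0.1069, g' = -0.453 → ψ₁ = 0.736
  ψ₁ = 0.736: g = 0.0085, g' = -0.393 → ψ₁ = 0.757
Converged at ψ₁ = 0.757.
Drum-1 compositions:
  A: x = 0.189, y = 0.486
  B: x = 0.118, y = 0.111
  C: x = 0.693, y = 0.403
Drum-2 feed = drum-1 vapor: z₂ = (0.4860, 0.1114, 0.4026).
Drum 2:
Newton–Raphson from ψ₂ = 0.5:
  ψ₂ = 0.500: g = -0.1202, g' = -0.465 → ψ₂ = 0.242
  ψ₂ = 0.242: g = -0.0077, g' = -0.420 → ψ₂ = 0.223
Converged at ψ₂ = 0.223.
  A: x = 0.414, y = 0.735
  B: x = 0.121, y = 0.079
  C: x = 0.465, y = 0.186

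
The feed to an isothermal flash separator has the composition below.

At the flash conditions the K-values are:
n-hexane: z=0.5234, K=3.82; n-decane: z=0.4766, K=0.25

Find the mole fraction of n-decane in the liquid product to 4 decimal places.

Material balance + equilibrium reduce to Σ zᵢ(Kᵢ−1)/(1+ψ(Kᵢ−1)) = 0.
g(0) = ΣzᵢKᵢ − 1 = 1.1185 and g(1) = 1 − Σzᵢ/Kᵢ = -1.0434, so a root lies in (0, 1).
Iterate (Newton) starting at ψ = 0.63:
  ψ = 0.6300: g = -0.14605, g' = -1.5033 → ψ = 0.5329
  ψ = 0.5329: g = -0.00562, g' = -1.4084 → ψ = 0.5289
Converged at ψ = 0.5289.
Compositions from xᵢ = zᵢ/(1+ψ(Kᵢ−1)), yᵢ = Kᵢxᵢ:
  n-hexane: x = 0.2101, y = 0.8025
  n-decane: x = 0.7899, y = 0.1975

x_n-decane = 0.7899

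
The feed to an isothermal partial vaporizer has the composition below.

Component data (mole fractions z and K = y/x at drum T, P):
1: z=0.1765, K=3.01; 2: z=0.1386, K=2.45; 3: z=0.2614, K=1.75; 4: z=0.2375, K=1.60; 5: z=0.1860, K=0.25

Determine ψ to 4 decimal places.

Let ψ = V/F and solve Σ zᵢ(Kᵢ−1)/(1+ψ(Kᵢ−1)) = 0.
g(0) = ΣzᵢKᵢ − 1 = 0.7548 and g(1) = 1 − Σzᵢ/Kᵢ = -0.1570, so a root lies in (0, 1).
Newton iteration, ψ⁰ = 0.5:
  ψ = 0.5000: g = 0.32244, g' = -0.6715 → ψ = 0.9802
  ψ = 0.9802: g = -0.12150, g' = -1.7046 → ψ = 0.9089
  ψ = 0.9089: g = -0.01722, g' = -1.2637 → ψ = 0.8953
  ψ = 0.8953: g = -0.00041, g' = -1.2042 → ψ = 0.8949
Converged at ψ = 0.8949.

ψ = 0.8949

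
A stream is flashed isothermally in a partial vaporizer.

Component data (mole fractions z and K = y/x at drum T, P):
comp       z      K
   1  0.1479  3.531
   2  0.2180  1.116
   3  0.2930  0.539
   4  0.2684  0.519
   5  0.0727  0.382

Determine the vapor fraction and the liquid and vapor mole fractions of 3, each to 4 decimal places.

ψ = 0.0982, x_3 = 0.3069, y_3 = 0.1654

Newton–Raphson from ψ = 0.63:
  ψ = 0.6300: g = -0.28132, g' = -0.4693 → ψ = 0.0305
  ψ = 0.0305: g = 0.05889, g' = -0.9763 → ψ = 0.0908
  ψ = 0.0908: g = 0.00582, g' = -0.7961 → ψ = 0.0981
  ψ = 0.0981: g = 0.00006, g' = -0.7790 → ψ = 0.0982
Converged at ψ = 0.0982.
Compositions from xᵢ = zᵢ/(1+ψ(Kᵢ−1)), yᵢ = Kᵢxᵢ:
  1: x = 0.1185, y = 0.4183
  2: x = 0.2155, y = 0.2405
  3: x = 0.3069, y = 0.1654
  4: x = 0.2817, y = 0.1462
  5: x = 0.0774, y = 0.0296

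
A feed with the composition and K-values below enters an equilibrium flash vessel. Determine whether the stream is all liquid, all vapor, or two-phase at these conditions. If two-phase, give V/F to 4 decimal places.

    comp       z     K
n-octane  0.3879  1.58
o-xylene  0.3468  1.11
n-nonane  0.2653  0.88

all vapor

ΣzᵢKᵢ = 1.2313; Σzᵢ/Kᵢ = 0.8594.
Since Σzᵢ/Kᵢ < 1 the mixture is above its dew point — single vapor phase.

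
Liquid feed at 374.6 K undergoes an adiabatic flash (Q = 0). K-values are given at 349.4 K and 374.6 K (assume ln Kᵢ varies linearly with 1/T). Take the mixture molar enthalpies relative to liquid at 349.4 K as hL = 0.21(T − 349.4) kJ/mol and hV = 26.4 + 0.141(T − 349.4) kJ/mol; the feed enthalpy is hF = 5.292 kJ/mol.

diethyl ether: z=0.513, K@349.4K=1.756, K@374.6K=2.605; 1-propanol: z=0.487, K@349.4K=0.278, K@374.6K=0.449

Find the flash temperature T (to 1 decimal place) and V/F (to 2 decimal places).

Adiabatic flash: solve Rachford–Rice at each trial T, then check hF = ψ·hV(T) + (1−ψ)·hL(T).
  T = 349.4 K: K = (1.756, 0.278), RR gives ψ = 0.066, H_out = 1.752 kJ/mol
  T = 374.6 K: K = (2.605, 0.449), RR gives ψ = 0.628, H_out = 20.770 kJ/mol
  T = 362.0 K: K = (2.154, 0.356), RR gives ψ = 0.375, H_out = 12.213 kJ/mol
  T = 355.7 K: K = (1.948, 0.315), RR gives ψ = 0.236, H_out = 7.443 kJ/mol
  T = 352.5 K: K = (1.849, 0.296), RR gives ψ = 0.155, H_out = 4.710 kJ/mol
  T = 354.1 K: K = (1.898, 0.306), RR gives ψ = 0.196, H_out = 6.111 kJ/mol
Linear interpolation between T = 352.5 (H_out = 4.710) and T = 354.1 (H_out = 6.111) on hF = 5.292 gives T ≈ 353.2 K, at which ψ = 0.17.

T = 353.2 K, V/F = 0.17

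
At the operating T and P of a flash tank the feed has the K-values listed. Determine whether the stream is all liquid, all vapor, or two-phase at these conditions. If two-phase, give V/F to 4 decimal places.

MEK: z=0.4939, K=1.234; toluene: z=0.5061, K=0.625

ΣzᵢKᵢ = 0.9258; Σzᵢ/Kᵢ = 1.2100.
Since ΣzᵢKᵢ < 1 the mixture is below its bubble point — single liquid phase.

all liquid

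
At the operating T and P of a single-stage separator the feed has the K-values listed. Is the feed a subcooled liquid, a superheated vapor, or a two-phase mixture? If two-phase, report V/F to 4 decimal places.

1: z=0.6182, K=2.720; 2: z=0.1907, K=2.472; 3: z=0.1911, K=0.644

ΣzᵢKᵢ = 2.2760; Σzᵢ/Kᵢ = 0.6012.
Since Σzᵢ/Kᵢ < 1 the mixture is above its dew point — single vapor phase.

superheated vapor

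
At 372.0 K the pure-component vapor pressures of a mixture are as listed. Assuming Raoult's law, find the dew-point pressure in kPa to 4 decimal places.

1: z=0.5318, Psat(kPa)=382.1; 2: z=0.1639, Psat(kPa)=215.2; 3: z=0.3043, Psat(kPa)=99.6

Pdew = 191.9894 kPa

At the dew point ψ → 1, so Σzᵢ/Kᵢ = 1 with Kᵢ = Pᵢˢᵃᵗ/P ⇒ 1/P = Σzᵢ/Pᵢˢᵃᵗ.
1/P = 0.5318/382.1 + 0.1639/215.2 + 0.3043/99.6 = 0.0052086 ⇒ P = 191.9894 kPa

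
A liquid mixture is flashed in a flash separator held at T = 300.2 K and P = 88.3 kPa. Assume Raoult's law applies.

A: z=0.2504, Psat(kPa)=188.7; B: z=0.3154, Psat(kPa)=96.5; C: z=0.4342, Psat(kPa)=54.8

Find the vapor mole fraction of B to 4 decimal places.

Raoult's law: Kᵢ = Pᵢˢᵃᵗ/P = Pᵢˢᵃᵗ/88.3.
  K_A = 188.7/88.3 = 2.137033, K_B = 96.5/88.3 = 1.092865, K_C = 54.8/88.3 = 0.620612
Iterate (Newton) starting at V/F = 0.5:
  V/F = 0.5000: g = 0.00621, g' = -0.2293 → V/F = 0.5271
  V/F = 0.5271: g = 0.00004, g' = -0.2267 → V/F = 0.5273
Converged at V/F = 0.5273.
Compositions from xᵢ = zᵢ/(1+V/F(Kᵢ−1)), yᵢ = Kᵢxᵢ:
  A: x = 0.1565, y = 0.3345
  B: x = 0.3007, y = 0.3286
  C: x = 0.5428, y = 0.3369

y_B = 0.3286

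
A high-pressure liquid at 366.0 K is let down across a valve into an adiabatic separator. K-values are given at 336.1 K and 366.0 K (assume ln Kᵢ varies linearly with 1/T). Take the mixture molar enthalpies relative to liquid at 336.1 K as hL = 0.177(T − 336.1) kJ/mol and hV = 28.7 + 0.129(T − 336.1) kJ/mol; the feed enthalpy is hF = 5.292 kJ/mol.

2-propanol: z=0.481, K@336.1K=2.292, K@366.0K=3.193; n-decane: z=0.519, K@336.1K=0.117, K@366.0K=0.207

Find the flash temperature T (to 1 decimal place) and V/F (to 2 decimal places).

Adiabatic flash: solve Rachford–Rice at each trial T, then check hF = ψ·hV(T) + (1−ψ)·hL(T).
  T = 336.1 K: K = (2.292, 0.117), RR gives ψ = 0.143, H_out = 4.105 kJ/mol
  T = 366.0 K: K = (3.193, 0.207), RR gives ψ = 0.370, H_out = 15.377 kJ/mol
  T = 351.1 K: K = (2.726, 0.158), RR gives ψ = 0.270, H_out = 10.219 kJ/mol
  T = 343.6 K: K = (2.504, 0.136), RR gives ψ = 0.212, H_out = 7.332 kJ/mol
  T = 339.9 K: K = (2.398, 0.127), RR gives ψ = 0.180, H_out = 5.792 kJ/mol
  T = 338.0 K: K = (2.345, 0.122), RR gives ψ = 0.162, H_out = 4.963 kJ/mol
  T = 338.9 K: K = (2.370, 0.124), RR gives ψ = 0.170, H_out = 5.359 kJ/mol
Linear interpolation between T = 338.0 (H_out = 4.963) and T = 338.9 (H_out = 5.359) on hF = 5.292 gives T ≈ 338.7 K, at which ψ = 0.17.

T = 338.7 K, V/F = 0.17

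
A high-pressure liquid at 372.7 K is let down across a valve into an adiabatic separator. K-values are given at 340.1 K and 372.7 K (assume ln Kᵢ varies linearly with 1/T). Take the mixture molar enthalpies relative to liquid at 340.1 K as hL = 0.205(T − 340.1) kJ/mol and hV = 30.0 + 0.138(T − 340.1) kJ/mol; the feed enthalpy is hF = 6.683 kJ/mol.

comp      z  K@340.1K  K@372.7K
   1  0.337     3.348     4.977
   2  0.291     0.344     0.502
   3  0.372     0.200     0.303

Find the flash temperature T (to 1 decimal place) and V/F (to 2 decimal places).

Adiabatic flash: solve Rachford–Rice at each trial T, then check hF = ψ·hV(T) + (1−ψ)·hL(T).
  T = 340.1 K: K = (3.348, 0.344, 0.200), RR gives ψ = 0.174, H_out = 5.232 kJ/mol
  T = 372.7 K: K = (4.977, 0.502, 0.303), RR gives ψ = 0.382, H_out = 17.302 kJ/mol
  T = 356.4 K: K = (4.119, 0.419, 0.249), RR gives ψ = 0.284, H_out = 11.543 kJ/mol
  T = 348.2 K: K = (3.720, 0.380, 0.223), RR gives ψ = 0.231, H_out = 8.475 kJ/mol
  T = 344.1 K: K = (3.529, 0.362, 0.211), RR gives ψ = 0.203, H_out = 6.866 kJ/mol
  T = 342.1 K: K = (3.438, 0.353, 0.206), RR gives ψ = 0.189, H_out = 6.058 kJ/mol
Linear interpolation between T = 342.1 (H_out = 6.058) and T = 344.1 (H_out = 6.866) on hF = 6.683 gives T ≈ 343.6 K, at which ψ = 0.20.

T = 343.6 K, V/F = 0.20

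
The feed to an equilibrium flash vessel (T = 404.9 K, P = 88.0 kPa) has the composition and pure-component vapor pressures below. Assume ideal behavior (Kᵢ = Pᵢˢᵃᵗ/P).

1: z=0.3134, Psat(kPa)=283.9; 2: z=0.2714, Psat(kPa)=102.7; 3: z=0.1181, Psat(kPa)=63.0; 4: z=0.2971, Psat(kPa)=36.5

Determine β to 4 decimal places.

Raoult's law: Kᵢ = Pᵢˢᵃᵗ/P = Pᵢˢᵃᵗ/88.0.
  K_1 = 283.9/88.0 = 3.226136, K_2 = 102.7/88.0 = 1.167045, K_3 = 63.0/88.0 = 0.715909, K_4 = 36.5/88.0 = 0.414773
Material balance + equilibrium reduce to Σ zᵢ(Kᵢ−1)/(1+β(Kᵢ−1)) = 0.
Check two-phase: ΣzᵢKᵢ = 1.5356 > 1 and Σzᵢ/Kᵢ = 1.2110 > 1, so g(0) = 0.5356 > 0 and g(1) = -0.2110 < 0.
Newton iteration, β⁰ = 0.59:
  β = 0.5900: g = 0.03697, g' = -0.5476 → β = 0.6575
  β = 0.6575: g = 0.00015, g' = -0.5453 → β = 0.6578
Converged at β = 0.6578.

β = 0.6578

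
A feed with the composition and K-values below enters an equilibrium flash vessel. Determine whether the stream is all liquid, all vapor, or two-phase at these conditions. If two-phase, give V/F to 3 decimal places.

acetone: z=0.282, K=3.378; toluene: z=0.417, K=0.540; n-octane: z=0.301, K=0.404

ΣzᵢKᵢ = 1.299; Σzᵢ/Kᵢ = 1.601.
Both exceed 1, so a two-phase solution exists.
Newton–Raphson from ψ = 0.5:
  ψ = 0.500: g = -0.1983, g' = -0.699 → ψ = 0.216
  ψ = 0.216: g = 0.0240, g' = -0.945 → ψ = 0.242
Converged at ψ = 0.242.

two-phase, V/F = 0.242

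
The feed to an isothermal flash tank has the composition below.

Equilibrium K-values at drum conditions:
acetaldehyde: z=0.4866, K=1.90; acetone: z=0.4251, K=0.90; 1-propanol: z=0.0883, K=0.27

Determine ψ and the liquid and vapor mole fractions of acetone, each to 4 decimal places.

ψ = 0.9136, x_acetone = 0.4678, y_acetone = 0.4211

Let ψ = V/F and solve Σ zᵢ(Kᵢ−1)/(1+ψ(Kᵢ−1)) = 0.
Feasibility: ΣzᵢKᵢ = 1.3310, Σzᵢ/Kᵢ = 1.0555 — both > 1, two phases present.
Iterate (Newton) starting at ψ = 0.68:
  ψ = 0.6800: g = 0.09807, g' = -0.3421 → ψ = 0.9667
  ψ = 0.9667: g = -0.03186, g' = -0.6610 → ψ = 0.9185
  ψ = 0.9185: g = -0.00267, g' = -0.5566 → ψ = 0.9137
  ψ = 0.9137: g = -0.00002, g' = -0.5481 → ψ = 0.9136
Converged at ψ = 0.9136.
Compositions from xᵢ = zᵢ/(1+ψ(Kᵢ−1)), yᵢ = Kᵢxᵢ:
  acetaldehyde: x = 0.2670, y = 0.5074
  acetone: x = 0.4678, y = 0.4211
  1-propanol: x = 0.2651, y = 0.0716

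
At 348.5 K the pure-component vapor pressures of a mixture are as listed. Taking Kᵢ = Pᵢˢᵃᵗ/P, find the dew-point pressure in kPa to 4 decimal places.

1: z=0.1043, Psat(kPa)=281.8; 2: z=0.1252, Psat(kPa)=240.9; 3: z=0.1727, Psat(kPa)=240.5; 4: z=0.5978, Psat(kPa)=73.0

At the dew point ψ → 1, so Σzᵢ/Kᵢ = 1 with Kᵢ = Pᵢˢᵃᵗ/P ⇒ 1/P = Σzᵢ/Pᵢˢᵃᵗ.
1/P = 0.1043/281.8 + 0.1252/240.9 + 0.1727/240.5 + 0.5978/73.0 = 0.0097970 ⇒ P = 102.0724 kPa

Pdew = 102.0724 kPa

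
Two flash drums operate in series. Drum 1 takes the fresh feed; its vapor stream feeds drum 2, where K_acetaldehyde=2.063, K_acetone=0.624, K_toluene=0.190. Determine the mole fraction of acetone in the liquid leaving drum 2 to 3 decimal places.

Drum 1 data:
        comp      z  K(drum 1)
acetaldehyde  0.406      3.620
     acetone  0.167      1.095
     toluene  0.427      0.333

x_acetone (drum 2) = 0.218

Drum 1:
Rachford–Rice: g(ψ₁) = Σ zᵢ(Kᵢ−1)/(1+ψ₁(Kᵢ−1)) = 0.
Feasibility: ΣzᵢKᵢ = 1.795, Σzᵢ/Kᵢ = 1.547 — both > 1, two phases present.
Newton iteration, ψ₁⁰ = 0.5:
  ψ₁ = 0.500: g = 0.0483, g' = -0.951 → ψ₁ = 0.551
Converged at ψ₁ = 0.551.
Drum-1 compositions:
  acetaldehyde: x = 0.166, y = 0.601
  acetone: x = 0.159, y = 0.174
  toluene: x = 0.675, y = 0.225
Drum-2 feed = drum-1 vapor: z₂ = (0.6014, 0.1738, 0.2248).
Drum 2:
Material balance + equilibrium reduce to Σ zᵢ(Kᵢ−1)/(1+ψ₂(Kᵢ−1)) = 0.
Feasibility: ΣzᵢKᵢ = 1.392, Σzᵢ/Kᵢ = 1.753 — both > 1, two phases present.
Newton–Raphson from ψ₂ = 0.37:
  ψ₂ = 0.370: g = 0.1229, g' = -0.684 → ψ₂ = 0.550
  ψ₂ = 0.550: g = -0.0071, g' = -0.789 → ψ₂ = 0.541
Converged at ψ₂ = 0.541.
  acetaldehyde: x = 0.382, y = 0.788
  acetone: x = 0.218, y = 0.136
  toluene: x = 0.400, y = 0.076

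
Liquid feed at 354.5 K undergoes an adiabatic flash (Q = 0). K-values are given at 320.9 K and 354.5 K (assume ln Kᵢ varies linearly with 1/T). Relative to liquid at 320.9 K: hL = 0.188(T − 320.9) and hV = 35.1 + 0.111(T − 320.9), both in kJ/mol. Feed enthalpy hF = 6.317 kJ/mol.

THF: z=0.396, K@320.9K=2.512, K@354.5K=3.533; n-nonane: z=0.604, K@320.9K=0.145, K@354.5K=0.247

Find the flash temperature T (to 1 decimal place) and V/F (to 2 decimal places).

T = 329.8 K, V/F = 0.13

Adiabatic flash: solve Rachford–Rice at each trial T, then check hF = ψ·hV(T) + (1−ψ)·hL(T).
  T = 320.9 K: K = (2.512, 0.145), RR gives ψ = 0.064, H_out = 2.235 kJ/mol
  T = 354.5 K: K = (3.533, 0.247), RR gives ψ = 0.287, H_out = 15.662 kJ/mol
  T = 337.7 K: K = (3.004, 0.192), RR gives ψ = 0.189, H_out = 9.535 kJ/mol
  T = 329.3 K: K = (2.753, 0.167), RR gives ψ = 0.131, H_out = 6.097 kJ/mol
  T = 333.5 K: K = (2.878, 0.179), RR gives ψ = 0.161, H_out = 7.859 kJ/mol
  T = 331.4 K: K = (2.815, 0.173), RR gives ψ = 0.146, H_out = 6.990 kJ/mol
Linear interpolation between T = 329.3 (H_out = 6.097) and T = 331.4 (H_out = 6.990) on hF = 6.317 gives T ≈ 329.8 K, at which ψ = 0.13.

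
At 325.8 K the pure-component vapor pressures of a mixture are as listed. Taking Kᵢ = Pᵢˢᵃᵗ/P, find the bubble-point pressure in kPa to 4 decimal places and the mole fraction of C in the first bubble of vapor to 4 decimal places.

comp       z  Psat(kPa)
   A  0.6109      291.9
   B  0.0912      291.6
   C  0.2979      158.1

Pbub = 252.0136 kPa, y_C = 0.1869

At the bubble point ψ → 0, so ΣzᵢKᵢ = 1 with Kᵢ = Pᵢˢᵃᵗ/P ⇒ P = ΣzᵢPᵢˢᵃᵗ.
P = 0.6109·291.9 + 0.0912·291.6 + 0.2979·158.1 = 252.0136 kPa
yᵢ = zᵢPᵢˢᵃᵗ/P ⇒ y_C = 0.2979·158.1/252.0136 = 0.1869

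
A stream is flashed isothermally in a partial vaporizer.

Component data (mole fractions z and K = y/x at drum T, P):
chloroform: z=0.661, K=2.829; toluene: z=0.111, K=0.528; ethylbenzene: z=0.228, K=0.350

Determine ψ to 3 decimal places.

ψ = 0.909

Newton–Raphson from ψ = 0.67:
  ψ = 0.670: g = 0.2041, g' = -0.802 → ψ = 0.925
  ψ = 0.925: g = -0.0151, g' = -0.988 → ψ = 0.909
Converged at ψ = 0.909.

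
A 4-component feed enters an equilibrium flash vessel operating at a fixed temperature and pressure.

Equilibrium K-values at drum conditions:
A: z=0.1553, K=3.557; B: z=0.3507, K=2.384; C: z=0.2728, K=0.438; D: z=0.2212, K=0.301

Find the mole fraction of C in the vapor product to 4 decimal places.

Material balance + equilibrium reduce to Σ zᵢ(Kᵢ−1)/(1+ψ(Kᵢ−1)) = 0.
Check two-phase: ΣzᵢKᵢ = 1.5745 > 1 and Σzᵢ/Kᵢ = 1.5485 > 1, so g(0) = 0.5745 > 0 and g(1) = -0.5485 < 0.
Newton–Raphson from ψ = 0.5:
  ψ = 0.5000: g = 0.01022, g' = -0.8523 → ψ = 0.5120
Converged at ψ = 0.5120.
Compositions from xᵢ = zᵢ/(1+ψ(Kᵢ−1)), yᵢ = Kᵢxᵢ:
  A: x = 0.0673, y = 0.2392
  B: x = 0.2053, y = 0.4893
  C: x = 0.3830, y = 0.1678
  D: x = 0.3445, y = 0.1037

y_C = 0.1678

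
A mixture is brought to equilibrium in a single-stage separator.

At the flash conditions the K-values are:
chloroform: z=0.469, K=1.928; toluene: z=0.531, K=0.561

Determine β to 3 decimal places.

Rachford–Rice: g(β) = Σ zᵢ(Kᵢ−1)/(1+β(Kᵢ−1)) = 0.
Check two-phase: ΣzᵢKᵢ = 1.202 > 1 and Σzᵢ/Kᵢ = 1.190 > 1, so g(0) = 0.202 > 0 and g(1) = -0.190 < 0.
Binary case is linear: z₁(K₁−1)(1+β(K₂−1)) + z₂(K₂−1)(1+β(K₁−1)) = 0
⇒ β = [z₁(K₁−1)+z₂(K₂−1)] / [−(K₁−1)(K₂−1)] = 0.2021/0.4074 = 0.496

β = 0.496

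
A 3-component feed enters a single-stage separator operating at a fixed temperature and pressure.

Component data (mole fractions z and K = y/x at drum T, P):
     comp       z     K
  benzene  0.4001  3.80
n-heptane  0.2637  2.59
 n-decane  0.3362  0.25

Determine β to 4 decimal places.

Rachford–Rice: g(β) = Σ zᵢ(Kᵢ−1)/(1+β(Kᵢ−1)) = 0.
Check two-phase: ΣzᵢKᵢ = 2.2874 > 1 and Σzᵢ/Kᵢ = 1.5519 > 1, so g(0) = 1.2874 > 0 and g(1) = -0.5519 < 0.
Newton–Raphson from β = 0.45:
  β = 0.4500: g = 0.35950, g' = -1.2715 → β = 0.7327
  β = 0.7327: g = 0.00100, g' = -1.4111 → β = 0.7334
Converged at β = 0.7334.

β = 0.7334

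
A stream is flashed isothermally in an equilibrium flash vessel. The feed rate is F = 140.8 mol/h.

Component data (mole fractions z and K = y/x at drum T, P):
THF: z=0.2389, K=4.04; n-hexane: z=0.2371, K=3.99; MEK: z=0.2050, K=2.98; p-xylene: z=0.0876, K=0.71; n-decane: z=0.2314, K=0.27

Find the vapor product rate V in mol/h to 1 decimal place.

Material balance + equilibrium reduce to Σ zᵢ(Kᵢ−1)/(1+ψ(Kᵢ−1)) = 0.
Feasibility: ΣzᵢKᵢ = 2.6468, Σzᵢ/Kᵢ = 1.1678 — both > 1, two phases present.
Newton–Raphson from ψ = 0.31:
  ψ = 0.3100: g = 0.74708, g' = -1.6796 → ψ = 0.7548
  ψ = 0.7548: g = 0.19207, g' = -1.1562 → ψ = 0.9209
  ψ = 0.9209: g = -0.02635, g' = -1.5661 → ψ = 0.9041
  ψ = 0.9041: g = -0.00061, g' = -1.4952 → ψ = 0.9037
Converged at ψ = 0.9037.
Then V = ψ·F = 0.9037·140.8 = 127.2 mol/h and L = F − V = 13.6 mol/h.

V = 127.2 mol/h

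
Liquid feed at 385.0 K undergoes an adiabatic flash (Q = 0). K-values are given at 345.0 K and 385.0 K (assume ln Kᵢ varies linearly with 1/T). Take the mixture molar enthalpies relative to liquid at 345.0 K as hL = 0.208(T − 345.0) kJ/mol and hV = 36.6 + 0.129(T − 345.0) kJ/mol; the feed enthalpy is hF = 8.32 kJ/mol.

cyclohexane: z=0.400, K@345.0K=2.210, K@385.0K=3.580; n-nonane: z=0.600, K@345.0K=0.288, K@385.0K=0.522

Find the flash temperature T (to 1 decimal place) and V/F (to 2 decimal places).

Adiabatic flash: solve Rachford–Rice at each trial T, then check hF = ψ·hV(T) + (1−ψ)·hL(T).
  T = 345.0 K: K = (2.210, 0.288), RR gives ψ = 0.066, H_out = 2.413 kJ/mol
  T = 385.0 K: K = (3.580, 0.522), RR gives ψ = 0.604, H_out = 28.527 kJ/mol
  T = 365.0 K: K = (2.850, 0.394), RR gives ψ = 0.336, H_out = 15.923 kJ/mol
  T = 355.0 K: K = (2.519, 0.338), RR gives ψ = 0.210, H_out = 9.583 kJ/mol
  T = 350.0 K: K = (2.362, 0.313), RR gives ψ = 0.141, H_out = 6.151 kJ/mol
  T = 352.5 K: K = (2.439, 0.325), RR gives ψ = 0.176, H_out = 7.899 kJ/mol
  T = 353.8 K: K = (2.481, 0.332), RR gives ψ = 0.194, H_out = 8.782 kJ/mol
Linear interpolation between T = 352.5 (H_out = 7.899) and T = 353.8 (H_out = 8.782) on hF = 8.32 gives T ≈ 353.1 K, at which ψ = 0.18.

T = 353.1 K, V/F = 0.18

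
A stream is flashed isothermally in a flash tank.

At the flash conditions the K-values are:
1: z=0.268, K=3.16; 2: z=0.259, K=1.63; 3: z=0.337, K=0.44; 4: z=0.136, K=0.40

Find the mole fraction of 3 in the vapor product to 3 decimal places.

Material balance + equilibrium reduce to Σ zᵢ(Kᵢ−1)/(1+V/F(Kᵢ−1)) = 0.
Feasibility: ΣzᵢKᵢ = 1.472, Σzᵢ/Kᵢ = 1.350 — both > 1, two phases present.
Newton iteration, V/F⁰ = 0.48:
  V/F = 0.480: g = 0.0368, g' = -0.656 → V/F = 0.536
Converged at V/F = 0.536.
Compositions from xᵢ = zᵢ/(1+V/F(Kᵢ−1)), yᵢ = Kᵢxᵢ:
  1: x = 0.124, y = 0.392
  2: x = 0.194, y = 0.316
  3: x = 0.482, y = 0.212
  4: x = 0.201, y = 0.080

y_3 = 0.212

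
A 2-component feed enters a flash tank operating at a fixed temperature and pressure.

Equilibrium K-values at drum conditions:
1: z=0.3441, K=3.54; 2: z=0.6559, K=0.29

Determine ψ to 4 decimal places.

ψ = 0.2264

Material balance + equilibrium reduce to Σ zᵢ(Kᵢ−1)/(1+ψ(Kᵢ−1)) = 0.
Feasibility: ΣzᵢKᵢ = 1.4083, Σzᵢ/Kᵢ = 2.3589 — both > 1, two phases present.
Iterate (Newton) starting at ψ = 0.5:
  ψ = 0.5000: g = -0.33697, g' = -1.2256 → ψ = 0.2251
  ψ = 0.2251: g = 0.00187, g' = -1.3671 → ψ = 0.2264
Converged at ψ = 0.2264.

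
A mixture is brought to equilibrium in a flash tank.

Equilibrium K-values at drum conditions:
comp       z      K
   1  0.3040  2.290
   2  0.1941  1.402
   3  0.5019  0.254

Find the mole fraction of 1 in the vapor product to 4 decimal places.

Let ψ = V/F and solve Σ zᵢ(Kᵢ−1)/(1+ψ(Kᵢ−1)) = 0.
g(0) = ΣzᵢKᵢ − 1 = 0.0958 and g(1) = 1 − Σzᵢ/Kᵢ = -1.2472, so a root lies in (0, 1).
Iterate (Newton) starting at ψ = 0.5:
  ψ = 0.5000: g = -0.29379, g' = -0.9192 → ψ = 0.1804
  ψ = 0.1804: g = -0.04175, g' = -0.7331 → ψ = 0.1234
  ψ = 0.1234: g = 0.00024, g' = -0.7438 → ψ = 0.1238
Converged at ψ = 0.1238.
Compositions from xᵢ = zᵢ/(1+ψ(Kᵢ−1)), yᵢ = Kᵢxᵢ:
  1: x = 0.2621, y = 0.6003
  2: x = 0.1849, y = 0.2592
  3: x = 0.5530, y = 0.1404

y_1 = 0.6003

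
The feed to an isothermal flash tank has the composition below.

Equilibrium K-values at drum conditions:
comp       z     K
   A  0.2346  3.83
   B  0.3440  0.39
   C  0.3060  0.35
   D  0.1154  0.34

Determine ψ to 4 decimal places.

ψ = 0.0998

Newton iteration, ψ⁰ = 0.5:
  ψ = 0.5000: g = -0.43536, g' = -0.9829 → ψ = 0.0571
  ψ = 0.0571: g = 0.06849, g' = -1.7239 → ψ = 0.0968
  ψ = 0.0968: g = 0.00453, g' = -1.5069 → ψ = 0.0998
Converged at ψ = 0.0998.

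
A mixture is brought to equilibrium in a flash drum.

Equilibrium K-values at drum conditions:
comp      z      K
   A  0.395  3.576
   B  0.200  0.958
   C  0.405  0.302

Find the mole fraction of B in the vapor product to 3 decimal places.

Newton iteration, ψ⁰ = 0.36:
  ψ = 0.360: g = 0.1418, g' = -1.058 → ψ = 0.494
  ψ = 0.494: g = 0.0076, g' = -0.968 → ψ = 0.502
Converged at ψ = 0.502.
Compositions from xᵢ = zᵢ/(1+ψ(Kᵢ−1)), yᵢ = Kᵢxᵢ:
  A: x = 0.172, y = 0.616
  B: x = 0.204, y = 0.196
  C: x = 0.623, y = 0.188

y_B = 0.196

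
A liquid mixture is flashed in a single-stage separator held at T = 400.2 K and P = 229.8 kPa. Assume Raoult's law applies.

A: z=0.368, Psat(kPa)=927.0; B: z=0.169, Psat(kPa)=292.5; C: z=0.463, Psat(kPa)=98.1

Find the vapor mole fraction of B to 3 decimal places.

y_B = 0.183

Raoult's law: Kᵢ = Pᵢˢᵃᵗ/P = Pᵢˢᵃᵗ/229.8.
  K_A = 927.0/229.8 = 4.03394, K_B = 292.5/229.8 = 1.27285, K_C = 98.1/229.8 = 0.42689
Newton iteration, β⁰ = 0.45:
  β = 0.450: g = 0.1555, g' = -0.892 → β = 0.624
  β = 0.624: g = 0.0119, g' = -0.782 → β = 0.640
Converged at β = 0.640.
Compositions from xᵢ = zᵢ/(1+β(Kᵢ−1)), yᵢ = Kᵢxᵢ:
  A: x = 0.125, y = 0.505
  B: x = 0.144, y = 0.183
  C: x = 0.731, y = 0.312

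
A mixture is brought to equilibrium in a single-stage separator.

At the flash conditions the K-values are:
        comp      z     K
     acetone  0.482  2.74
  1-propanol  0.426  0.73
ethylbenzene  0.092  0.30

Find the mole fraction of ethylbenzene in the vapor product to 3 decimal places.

y_ethylbenzene = 0.075

Iterate (Newton) starting at V/F = 0.64:
  V/F = 0.640: g = 0.1411, g' = -0.520 → V/F = 0.911
  V/F = 0.911: g = -0.0061, g' = -0.617 → V/F = 0.901
Converged at V/F = 0.901.
Compositions from xᵢ = zᵢ/(1+V/F(Kᵢ−1)), yᵢ = Kᵢxᵢ:
  acetone: x = 0.188, y = 0.514
  1-propanol: x = 0.563, y = 0.411
  ethylbenzene: x = 0.249, y = 0.075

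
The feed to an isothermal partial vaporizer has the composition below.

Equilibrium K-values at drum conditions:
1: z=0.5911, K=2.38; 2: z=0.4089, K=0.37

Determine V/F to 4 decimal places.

Rachford–Rice: g(V/F) = Σ zᵢ(Kᵢ−1)/(1+V/F(Kᵢ−1)) = 0.
g(0) = ΣzᵢKᵢ − 1 = 0.5581 and g(1) = 1 − Σzᵢ/Kᵢ = -0.3535, so a root lies in (0, 1).
Iterate (Newton) starting at V/F = 0.55:
  V/F = 0.5500: g = 0.06954, g' = -0.7438 → V/F = 0.6435
  V/F = 0.6435: g = -0.00120, g' = -0.7748 → V/F = 0.6420
Converged at V/F = 0.6419.

V/F = 0.6419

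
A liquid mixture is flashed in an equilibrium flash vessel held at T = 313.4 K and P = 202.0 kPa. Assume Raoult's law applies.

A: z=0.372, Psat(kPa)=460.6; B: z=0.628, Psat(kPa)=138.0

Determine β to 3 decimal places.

β = 0.684

Raoult's law: Kᵢ = Pᵢˢᵃᵗ/P = Pᵢˢᵃᵗ/202.0.
  K_A = 460.6/202.0 = 2.28020, K_B = 138.0/202.0 = 0.68317
Let β = V/F and solve Σ zᵢ(Kᵢ−1)/(1+β(Kᵢ−1)) = 0.
g(0) = ΣzᵢKᵢ − 1 = 0.277 and g(1) = 1 − Σzᵢ/Kᵢ = -0.082, so a root lies in (0, 1).
Newton–Raphson from β = 0.5:
  β = 0.500: g = 0.0539, g' = -0.316 → β = 0.671
  β = 0.671: g = 0.0035, g' = -0.278 → β = 0.684
Converged at β = 0.684.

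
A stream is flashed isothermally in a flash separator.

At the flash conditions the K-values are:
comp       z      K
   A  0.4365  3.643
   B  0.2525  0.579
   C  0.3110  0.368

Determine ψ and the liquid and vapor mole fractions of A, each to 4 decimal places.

Material balance + equilibrium reduce to Σ zᵢ(Kᵢ−1)/(1+ψ(Kᵢ−1)) = 0.
Feasibility: ΣzᵢKᵢ = 1.8508, Σzᵢ/Kᵢ = 1.4010 — both > 1, two phases present.
Iterate (Newton) starting at ψ = 0.5:
  ψ = 0.5000: g = 0.07495, g' = -0.9031 → ψ = 0.5830
  ψ = 0.5830: g = 0.00195, g' = -0.8624 → ψ = 0.5852
Converged at ψ = 0.5853.
Compositions from xᵢ = zᵢ/(1+ψ(Kᵢ−1)), yᵢ = Kᵢxᵢ:
  A: x = 0.1714, y = 0.6244
  B: x = 0.3351, y = 0.1940
  C: x = 0.4936, y = 0.1816

ψ = 0.5853, x_A = 0.1714, y_A = 0.6244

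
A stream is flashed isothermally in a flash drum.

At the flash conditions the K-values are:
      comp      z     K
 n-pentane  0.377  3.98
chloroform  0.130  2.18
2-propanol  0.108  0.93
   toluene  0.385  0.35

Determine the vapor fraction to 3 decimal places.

Material balance + equilibrium reduce to Σ zᵢ(Kᵢ−1)/(1+ψ(Kᵢ−1)) = 0.
g(0) = ΣzᵢKᵢ − 1 = 1.019 and g(1) = 1 − Σzᵢ/Kᵢ = -0.370, so a root lies in (0, 1).
Newton–Raphson from ψ = 0.43:
  ψ = 0.430: g = 0.2391, g' = -1.037 → ψ = 0.661
  ψ = 0.661: g = 0.0182, g' = -0.937 → ψ = 0.680
Converged at ψ = 0.680.

ψ = 0.680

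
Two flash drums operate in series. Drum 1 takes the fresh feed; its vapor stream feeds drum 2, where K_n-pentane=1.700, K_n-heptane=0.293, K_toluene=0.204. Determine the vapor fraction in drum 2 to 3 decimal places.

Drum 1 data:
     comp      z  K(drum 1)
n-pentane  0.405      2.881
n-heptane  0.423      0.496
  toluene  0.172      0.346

Drum 1:
Iterate (Newton) starting at ψ₁ = 0.39:
  ψ₁ = 0.390: g = 0.0231, g' = -0.776 → ψ₁ = 0.420
Converged at ψ₁ = 0.420.
Drum-1 compositions:
  n-pentane: x = 0.226, y = 0.652
  n-heptane: x = 0.537, y = 0.266
  toluene: x = 0.237, y = 0.082
Drum-2 feed = drum-1 vapor: z₂ = (0.6518, 0.2662, 0.0821).
Drum 2:
Let ψ₂ = V/F and solve Σ zᵢ(Kᵢ−1)/(1+ψ₂(Kᵢ−1)) = 0.
g(0) = ΣzᵢKᵢ − 1 = 0.203 and g(1) = 1 − Σzᵢ/Kᵢ = -0.694, so a root lies in (0, 1).
Newton iteration, ψ₂⁰ = 0.5:
  ψ₂ = 0.500: g = -0.0616, g' = -0.637 → ψ₂ = 0.403
  ψ₂ = 0.403: g = -0.0036, g' = -0.567 → ψ₂ = 0.397
Converged at ψ₂ = 0.397.
  n-pentane: x = 0.510, y = 0.867
  n-heptane: x = 0.370, y = 0.108
  toluene: x = 0.120, y = 0.024

V/F (drum 2) = 0.397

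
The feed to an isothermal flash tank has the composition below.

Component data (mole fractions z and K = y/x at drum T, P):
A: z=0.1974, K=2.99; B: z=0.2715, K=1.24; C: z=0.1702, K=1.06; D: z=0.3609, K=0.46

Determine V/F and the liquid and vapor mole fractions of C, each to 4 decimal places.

V/F = 0.4952, x_C = 0.1653, y_C = 0.1752

Material balance + equilibrium reduce to Σ zᵢ(Kᵢ−1)/(1+V/F(Kᵢ−1)) = 0.
Check two-phase: ΣzᵢKᵢ = 1.2733 > 1 and Σzᵢ/Kᵢ = 1.2301 > 1, so g(0) = 0.2733 > 0 and g(1) = -0.2301 < 0.
Iterate (Newton) starting at V/F = 0.35:
  V/F = 0.3500: g = 0.06136, g' = -0.4455 → V/F = 0.4877
  V/F = 0.4877: g = 0.00303, g' = -0.4084 → V/F = 0.4952
Converged at V/F = 0.4952.
Compositions from xᵢ = zᵢ/(1+V/F(Kᵢ−1)), yᵢ = Kᵢxᵢ:
  A: x = 0.0994, y = 0.2973
  B: x = 0.2427, y = 0.3009
  C: x = 0.1653, y = 0.1752
  D: x = 0.4926, y = 0.2266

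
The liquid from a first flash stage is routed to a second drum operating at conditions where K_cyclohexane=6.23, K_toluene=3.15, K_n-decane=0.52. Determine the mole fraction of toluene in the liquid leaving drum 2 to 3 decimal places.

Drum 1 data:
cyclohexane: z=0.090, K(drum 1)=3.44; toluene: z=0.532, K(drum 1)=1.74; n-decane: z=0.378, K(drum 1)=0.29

Drum 1:
Let ψ₁ = V/F and solve Σ zᵢ(Kᵢ−1)/(1+ψ₁(Kᵢ−1)) = 0.
g(0) = ΣzᵢKᵢ − 1 = 0.345 and g(1) = 1 − Σzᵢ/Kᵢ = -0.635, so a root lies in (0, 1).
Iterate (Newton) starting at ψ₁ = 0.35:
  ψ₁ = 0.350: g = 0.0740, g' = -0.677 → ψ₁ = 0.459
  ψ₁ = 0.459: g = -0.0009, g' = -0.701 → ψ₁ = 0.458
Converged at ψ₁ = 0.458.
Drum-1 compositions:
  cyclohexane: x = 0.043, y = 0.146
  toluene: x = 0.397, y = 0.691
  n-decane: x = 0.560, y = 0.162
Drum-2 feed = drum-1 liquid: z₂ = (0.0425, 0.3973, 0.5602).
Drum 2:
Let ψ₂ = V/F and solve Σ zᵢ(Kᵢ−1)/(1+ψ₂(Kᵢ−1)) = 0.
Feasibility: ΣzᵢKᵢ = 1.808, Σzᵢ/Kᵢ = 1.210 — both > 1, two phases present.
Iterate (Newton) starting at ψ₂ = 0.5:
  ψ₂ = 0.500: g = 0.1194, g' = -0.739 → ψ₂ = 0.662
  ψ₂ = 0.662: g = 0.0085, g' = -0.649 → ψ₂ = 0.675
Converged at ψ₂ = 0.675.
  cyclohexane: x = 0.009, y = 0.058
  toluene: x = 0.162, y = 0.511
  n-decane: x = 0.828, y = 0.431

x_toluene (drum 2) = 0.162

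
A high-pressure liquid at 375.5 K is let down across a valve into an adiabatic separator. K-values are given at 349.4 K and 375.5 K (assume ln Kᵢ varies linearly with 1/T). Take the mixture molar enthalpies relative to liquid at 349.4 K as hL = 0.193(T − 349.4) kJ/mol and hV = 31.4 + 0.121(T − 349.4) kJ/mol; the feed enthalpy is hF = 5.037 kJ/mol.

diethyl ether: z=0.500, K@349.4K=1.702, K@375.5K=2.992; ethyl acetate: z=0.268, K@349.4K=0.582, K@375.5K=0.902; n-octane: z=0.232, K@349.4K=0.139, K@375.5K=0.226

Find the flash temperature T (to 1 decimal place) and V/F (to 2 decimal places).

T = 351.0 K, V/F = 0.15

Adiabatic flash: solve Rachford–Rice at each trial T, then check hF = ψ·hV(T) + (1−ψ)·hL(T).
  T = 349.4 K: K = (1.702, 0.582, 0.139), RR gives ψ = 0.084, H_out = 2.640 kJ/mol
  T = 375.5 K: K = (2.992, 0.902, 0.226), RR gives ψ = 0.696, H_out = 25.581 kJ/mol
  T = 362.4 K: K = (2.277, 0.730, 0.179), RR gives ψ = 0.477, H_out = 17.054 kJ/mol
  T = 355.9 K: K = (1.974, 0.653, 0.158), RR gives ψ = 0.319, H_out = 11.115 kJ/mol
  T = 352.6 K: K = (1.832, 0.616, 0.148), RR gives ψ = 0.213, H_out = 7.255 kJ/mol
  T = 351.0 K: K = (1.766, 0.599, 0.144), RR gives ψ = 0.152, H_out = 5.077 kJ/mol
Linear interpolation between T = 349.4 (H_out = 2.640) and T = 351.0 (H_out = 5.077) on hF = 5.037 gives T ≈ 351.0 K, at which ψ = 0.15.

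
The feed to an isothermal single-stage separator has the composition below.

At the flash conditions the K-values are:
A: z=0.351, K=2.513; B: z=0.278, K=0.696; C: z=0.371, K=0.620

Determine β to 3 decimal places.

Let β = V/F and solve Σ zᵢ(Kᵢ−1)/(1+β(Kᵢ−1)) = 0.
Feasibility: ΣzᵢKᵢ = 1.306, Σzᵢ/Kᵢ = 1.137 — both > 1, two phases present.
Newton iteration, β⁰ = 0.5:
  β = 0.500: g = 0.0286, g' = -0.378 → β = 0.576
  β = 0.576: g = 0.0009, g' = -0.355 → β = 0.578
Converged at β = 0.578.

β = 0.578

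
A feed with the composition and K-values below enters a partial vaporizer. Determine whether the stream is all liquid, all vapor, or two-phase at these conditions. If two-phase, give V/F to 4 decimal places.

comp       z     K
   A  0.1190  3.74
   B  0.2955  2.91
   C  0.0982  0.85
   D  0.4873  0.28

ΣzᵢKᵢ = 1.5249; Σzᵢ/Kᵢ = 1.9893.
Both exceed 1, so a two-phase solution exists.
Newton iteration, ψ⁰ = 0.57:
  ψ = 0.5700: g = -0.21369, g' = -1.1126 → ψ = 0.3779
  ψ = 0.3779: g = -0.00966, g' = -1.0585 → ψ = 0.3688
Converged at ψ = 0.3688.

two-phase, V/F = 0.3688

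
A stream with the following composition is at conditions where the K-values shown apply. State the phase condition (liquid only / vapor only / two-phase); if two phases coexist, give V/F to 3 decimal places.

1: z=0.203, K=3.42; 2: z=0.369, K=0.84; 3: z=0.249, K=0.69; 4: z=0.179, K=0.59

ΣzᵢKᵢ = 1.282; Σzᵢ/Kᵢ = 1.163.
Both exceed 1, so a two-phase solution exists.
Let ψ = V/F and solve Σ zᵢ(Kᵢ−1)/(1+ψ(Kᵢ−1)) = 0.
Newton iteration, ψ⁰ = 0.5:
  ψ = 0.500: g = -0.0255, g' = -0.336 → ψ = 0.424
  ψ = 0.424: g = 0.0015, g' = -0.376 → ψ = 0.428
Converged at ψ = 0.428.

two-phase, V/F = 0.428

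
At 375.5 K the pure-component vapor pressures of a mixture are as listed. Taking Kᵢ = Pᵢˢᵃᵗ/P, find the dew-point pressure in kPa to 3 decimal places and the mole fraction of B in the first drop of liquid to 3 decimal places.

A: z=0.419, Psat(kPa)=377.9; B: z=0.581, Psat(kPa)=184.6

At the dew point ψ → 1, so Σzᵢ/Kᵢ = 1 with Kᵢ = Pᵢˢᵃᵗ/P ⇒ 1/P = Σzᵢ/Pᵢˢᵃᵗ.
1/P = 0.419/377.9 + 0.581/184.6 = 0.004256 ⇒ P = 234.957 kPa
xᵢ = zᵢP/Pᵢˢᵃᵗ ⇒ x_B = 0.581·234.957/184.6 = 0.739

Pdew = 234.957 kPa, x_B = 0.739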